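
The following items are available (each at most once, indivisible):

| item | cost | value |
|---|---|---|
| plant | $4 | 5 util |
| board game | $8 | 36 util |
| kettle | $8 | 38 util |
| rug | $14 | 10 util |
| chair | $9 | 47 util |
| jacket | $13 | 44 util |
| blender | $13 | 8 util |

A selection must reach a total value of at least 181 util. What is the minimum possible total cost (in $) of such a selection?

Subsets with value ≥ 181, sorted by total cost:
- board game+kettle+rug+chair+jacket+blender: cost 65, value 183
- plant+board game+kettle+rug+chair+jacket+blender: cost 69, value 188
Minimum cost: 65 $.

65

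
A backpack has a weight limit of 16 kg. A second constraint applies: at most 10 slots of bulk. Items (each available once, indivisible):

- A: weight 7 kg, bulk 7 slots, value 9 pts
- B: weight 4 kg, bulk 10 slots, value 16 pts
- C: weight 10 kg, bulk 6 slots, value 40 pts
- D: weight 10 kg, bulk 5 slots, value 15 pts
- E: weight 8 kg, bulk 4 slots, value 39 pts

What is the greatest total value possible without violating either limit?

40 pts

Feasible sets respecting both limits:
- C: weight 10, bulk 6, value 40
- E: weight 8, bulk 4, value 39
- B: weight 4, bulk 10, value 16
Best: 40 pts.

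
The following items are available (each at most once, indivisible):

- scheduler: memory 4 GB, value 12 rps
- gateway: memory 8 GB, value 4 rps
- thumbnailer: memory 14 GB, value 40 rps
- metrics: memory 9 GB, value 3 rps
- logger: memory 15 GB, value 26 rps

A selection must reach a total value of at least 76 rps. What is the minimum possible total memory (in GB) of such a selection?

33

Subsets with value ≥ 76, sorted by total memory:
- scheduler+thumbnailer+logger: memory 33, value 78
- scheduler+gateway+thumbnailer+logger: memory 41, value 82
Minimum memory: 33 GB.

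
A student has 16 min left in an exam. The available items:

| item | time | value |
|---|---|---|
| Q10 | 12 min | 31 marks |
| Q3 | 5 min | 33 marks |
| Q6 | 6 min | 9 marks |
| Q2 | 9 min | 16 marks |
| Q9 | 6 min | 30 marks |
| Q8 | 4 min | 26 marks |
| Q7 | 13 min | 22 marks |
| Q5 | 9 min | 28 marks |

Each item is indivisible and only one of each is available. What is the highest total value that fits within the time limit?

This is a 0/1 knapsack; check combinations near the capacity.
- Q3+Q9+Q8: time 5+6+4=15, value 33+30+26=89
- Q3+Q6+Q8: time 5+6+4=15, value 33+9+26=68
- Q6+Q9+Q8: time 6+6+4=16, value 9+30+26=65
- Q3+Q9: time 5+6=11, value 33+30=63
- Q3+Q5: time 5+9=14, value 33+28=61
Best: 89 marks.

89 marks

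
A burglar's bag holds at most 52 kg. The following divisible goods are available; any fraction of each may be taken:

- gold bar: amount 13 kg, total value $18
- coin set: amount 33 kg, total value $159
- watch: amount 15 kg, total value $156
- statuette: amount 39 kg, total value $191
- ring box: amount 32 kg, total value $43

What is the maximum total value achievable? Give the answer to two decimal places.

337.21

Take in order of value per unit:
- watch (156/15 per unit): all 15 → value 156, running total 156.00
- statuette (191/39 per unit): 37 of 39 → value 37×191/39 = 181.2051, running total 337.21
Total 337.21.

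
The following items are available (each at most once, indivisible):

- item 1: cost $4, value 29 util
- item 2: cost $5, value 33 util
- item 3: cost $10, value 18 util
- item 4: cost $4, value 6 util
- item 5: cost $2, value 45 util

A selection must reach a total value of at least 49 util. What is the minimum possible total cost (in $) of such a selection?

Subsets with value ≥ 49, sorted by total cost:
- item 1+item 5: cost 6, value 74
- item 4+item 5: cost 6, value 51
Minimum cost: 6 $.

6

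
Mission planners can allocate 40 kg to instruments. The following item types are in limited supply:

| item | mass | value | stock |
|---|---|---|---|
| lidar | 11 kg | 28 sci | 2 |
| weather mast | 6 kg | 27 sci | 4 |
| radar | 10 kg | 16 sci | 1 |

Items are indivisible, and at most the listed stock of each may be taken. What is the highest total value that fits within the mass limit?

137 sci

Top feasible selections:
- 2×lidar + 3×weather mast: mass 40, value 137
- 1×lidar + 4×weather mast: mass 35, value 136
- 1×lidar + 3×weather mast + 1×radar: mass 39, value 125
- 4×weather mast + 1×radar: mass 34, value 124
Best: 137 sci.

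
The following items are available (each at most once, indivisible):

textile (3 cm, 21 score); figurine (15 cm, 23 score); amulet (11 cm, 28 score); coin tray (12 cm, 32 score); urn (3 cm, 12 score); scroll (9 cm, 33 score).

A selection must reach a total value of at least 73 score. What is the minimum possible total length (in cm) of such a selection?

23

Subsets with value ≥ 73, sorted by total length:
- textile+amulet+scroll: length 23, value 82
- amulet+urn+scroll: length 23, value 73
- textile+coin tray+scroll: length 24, value 86
Minimum length: 23 cm.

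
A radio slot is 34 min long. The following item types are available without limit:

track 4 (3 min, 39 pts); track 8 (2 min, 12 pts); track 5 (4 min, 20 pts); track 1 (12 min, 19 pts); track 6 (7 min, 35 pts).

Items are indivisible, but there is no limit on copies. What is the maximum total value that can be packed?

Best value-per-unit is track 4 at 39/3, and filling with it alone uses duration 11×3=33. No mix of the others beats 11×39 = 429.

429 pts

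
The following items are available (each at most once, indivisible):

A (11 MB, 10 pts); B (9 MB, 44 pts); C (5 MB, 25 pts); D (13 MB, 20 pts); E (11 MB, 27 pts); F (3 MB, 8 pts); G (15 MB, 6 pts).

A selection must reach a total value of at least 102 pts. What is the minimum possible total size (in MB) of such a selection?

28

Subsets with value ≥ 102, sorted by total size:
- B+C+E+F: size 28, value 104
- A+B+C+E: size 36, value 106
- B+C+D+E: size 38, value 116
- A+B+C+E+F: size 39, value 114
Minimum size: 28 MB.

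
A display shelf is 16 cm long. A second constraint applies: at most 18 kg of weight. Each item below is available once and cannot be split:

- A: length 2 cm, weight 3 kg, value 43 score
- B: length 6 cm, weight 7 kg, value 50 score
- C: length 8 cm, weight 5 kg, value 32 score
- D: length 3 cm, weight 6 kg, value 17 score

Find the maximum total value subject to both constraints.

Feasible sets respecting both limits:
- A+B+C: length 16, weight 15, value 125
- A+B+D: length 11, weight 16, value 110
- A+B: length 8, weight 10, value 93
Best: 125 score.

125 score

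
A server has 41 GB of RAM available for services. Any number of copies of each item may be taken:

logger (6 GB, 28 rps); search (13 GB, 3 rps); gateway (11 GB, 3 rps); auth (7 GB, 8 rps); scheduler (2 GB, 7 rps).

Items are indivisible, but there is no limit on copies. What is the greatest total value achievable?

Best value-per-unit is logger at 28/6; filling with it alone gives 6×28 = 168.
Optimal mix: 6×logger + 2×scheduler → memory 40, value 182.

182 rps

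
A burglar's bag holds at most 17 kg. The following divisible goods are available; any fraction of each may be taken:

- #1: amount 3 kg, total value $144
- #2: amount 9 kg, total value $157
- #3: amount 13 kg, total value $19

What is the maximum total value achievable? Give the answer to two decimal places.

308.31

Take in order of value per unit:
- #1 (144/3 per unit): all 3 → value 144, running total 144.00
- #2 (157/9 per unit): all 9 → value 157, running total 301.00
- #3 (19/13 per unit): 5 of 13 → value 5×19/13 = 7.3077, running total 308.31
Total 308.31.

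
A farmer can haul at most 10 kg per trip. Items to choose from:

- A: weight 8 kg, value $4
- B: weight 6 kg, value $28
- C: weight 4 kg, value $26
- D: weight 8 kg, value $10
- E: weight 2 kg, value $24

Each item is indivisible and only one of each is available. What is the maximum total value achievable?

Check high-value combinations within 10 kg:
- B+C: weight 6+4=10, value 28+26=54
- B+E: weight 6+2=8, value 28+24=52
- C+E: weight 4+2=6, value 26+24=50
Best: $54.

$54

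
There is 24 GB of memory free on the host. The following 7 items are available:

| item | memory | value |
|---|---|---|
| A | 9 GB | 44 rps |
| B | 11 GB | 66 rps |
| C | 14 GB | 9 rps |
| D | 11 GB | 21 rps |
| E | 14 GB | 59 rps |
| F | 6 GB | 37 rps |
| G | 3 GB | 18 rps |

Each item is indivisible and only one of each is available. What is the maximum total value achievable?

128 rps

This is a 0/1 knapsack; check combinations near the capacity.
- A+B+G: memory 9+11+3=23, value 44+66+18=128
- B+F+G: memory 11+6+3=20, value 66+37+18=121
- E+F+G: memory 14+6+3=23, value 59+37+18=114
- A+B: memory 9+11=20, value 44+66=110
Best: 128 rps.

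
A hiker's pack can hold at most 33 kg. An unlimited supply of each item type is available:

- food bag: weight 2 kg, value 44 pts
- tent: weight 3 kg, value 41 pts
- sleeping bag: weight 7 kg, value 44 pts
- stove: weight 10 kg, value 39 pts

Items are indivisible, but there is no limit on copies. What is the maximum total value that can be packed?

Best value-per-unit is food bag at 44/2, and filling with it alone uses weight 16×2=32. No mix of the others beats 16×44 = 704.

704 pts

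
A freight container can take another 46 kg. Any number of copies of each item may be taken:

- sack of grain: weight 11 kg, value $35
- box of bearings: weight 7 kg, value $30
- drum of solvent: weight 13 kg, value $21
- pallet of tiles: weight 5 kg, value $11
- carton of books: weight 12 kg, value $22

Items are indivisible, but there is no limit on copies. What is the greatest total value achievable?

$185

Best value-per-unit is box of bearings at 30/7; filling with it alone gives 6×30 = 180.
Optimal mix: 1×sack of grain + 5×box of bearings → weight 46, value 185.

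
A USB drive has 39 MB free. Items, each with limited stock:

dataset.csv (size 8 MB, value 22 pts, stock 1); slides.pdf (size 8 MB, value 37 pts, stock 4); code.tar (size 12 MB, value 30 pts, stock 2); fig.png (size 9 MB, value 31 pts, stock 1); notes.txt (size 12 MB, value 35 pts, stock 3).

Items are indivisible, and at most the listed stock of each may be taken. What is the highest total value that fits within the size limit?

148 pts

Best selections within size 39 and stock limits:
- 4×slides.pdf: size 32, value 148
- 3×slides.pdf + 1×notes.txt: size 36, value 146
- 3×slides.pdf + 1×fig.png: size 33, value 142
Best: 148 pts.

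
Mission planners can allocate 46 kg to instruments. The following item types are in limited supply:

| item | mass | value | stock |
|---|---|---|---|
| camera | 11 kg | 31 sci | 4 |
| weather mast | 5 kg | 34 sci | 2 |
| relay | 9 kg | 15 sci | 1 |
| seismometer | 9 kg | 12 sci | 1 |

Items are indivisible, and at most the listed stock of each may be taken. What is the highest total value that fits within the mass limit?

Best selections within mass 46 and stock limits:
- 3×camera + 2×weather mast: mass 43, value 161
- 2×camera + 2×weather mast + 1×relay: mass 41, value 145
- 2×camera + 2×weather mast + 1×seismometer: mass 41, value 142
- 2×camera + 2×weather mast: mass 32, value 130
Best: 161 sci.

161 sci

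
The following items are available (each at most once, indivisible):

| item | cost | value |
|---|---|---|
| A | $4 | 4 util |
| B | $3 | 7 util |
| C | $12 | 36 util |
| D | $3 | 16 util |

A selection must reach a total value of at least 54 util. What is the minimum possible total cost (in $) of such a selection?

18

Subsets with value ≥ 54, sorted by total cost:
- B+C+D: cost 18, value 59
- A+C+D: cost 19, value 56
- A+B+C+D: cost 22, value 63
Minimum cost: 18 $.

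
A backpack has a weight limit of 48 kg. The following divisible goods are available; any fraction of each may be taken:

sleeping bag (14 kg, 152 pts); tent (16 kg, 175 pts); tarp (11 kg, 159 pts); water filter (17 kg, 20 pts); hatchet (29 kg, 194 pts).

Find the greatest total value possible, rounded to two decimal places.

Take in order of value per unit:
- tarp (159/11 per unit): all 11 → value 159, running total 159.00
- tent (175/16 per unit): all 16 → value 175, running total 334.00
- sleeping bag (152/14 per unit): all 14 → value 152, running total 486.00
- hatchet (194/29 per unit): 7 of 29 → value 7×194/29 = 46.8276, running total 532.83
Total 532.83.

532.83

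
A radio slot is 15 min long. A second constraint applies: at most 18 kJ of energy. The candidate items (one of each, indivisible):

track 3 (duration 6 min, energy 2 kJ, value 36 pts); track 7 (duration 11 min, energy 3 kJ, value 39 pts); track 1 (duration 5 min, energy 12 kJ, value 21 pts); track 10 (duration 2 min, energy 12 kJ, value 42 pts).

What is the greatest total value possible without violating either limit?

81 pts

Feasible sets respecting both limits:
- track 7+track 10: duration 13, energy 15, value 81
- track 3+track 10: duration 8, energy 14, value 78
- track 3+track 1: duration 11, energy 14, value 57
Best: 81 pts.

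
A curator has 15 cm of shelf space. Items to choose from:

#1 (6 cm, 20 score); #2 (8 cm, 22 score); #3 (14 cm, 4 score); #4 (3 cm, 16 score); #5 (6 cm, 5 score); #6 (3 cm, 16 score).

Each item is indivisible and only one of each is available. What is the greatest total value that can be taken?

54 score

Check high-value combinations within 15 cm:
- #2+#4+#6: length 8+3+3=14, value 22+16+16=54
- #1+#4+#6: length 6+3+3=12, value 20+16+16=52
- #1+#2: length 6+8=14, value 20+22=42
- #1+#4+#5: length 6+3+6=15, value 20+16+5=41
Best: 54 score.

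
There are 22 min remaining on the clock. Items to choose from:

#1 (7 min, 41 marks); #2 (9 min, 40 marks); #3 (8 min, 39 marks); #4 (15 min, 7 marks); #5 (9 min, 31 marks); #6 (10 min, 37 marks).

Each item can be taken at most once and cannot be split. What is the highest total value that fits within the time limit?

81 marks

Check high-value combinations within 22 min:
- #1+#2: time 7+9=16, value 41+40=81
- #1+#3: time 7+8=15, value 41+39=80
- #2+#3: time 9+8=17, value 40+39=79
- #1+#6: time 7+10=17, value 41+37=78
- #2+#6: time 9+10=19, value 40+37=77
Best: 81 marks.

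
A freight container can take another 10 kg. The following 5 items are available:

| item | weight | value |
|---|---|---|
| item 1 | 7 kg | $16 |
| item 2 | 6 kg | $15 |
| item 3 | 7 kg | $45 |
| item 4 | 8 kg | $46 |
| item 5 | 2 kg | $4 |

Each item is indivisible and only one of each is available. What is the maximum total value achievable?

Check high-value combinations within 10 kg:
- item 4+item 5: weight 8+2=10, value 46+4=50
- item 3+item 5: weight 7+2=9, value 45+4=49
- item 4: weight 8, value 46
Best: $50.

$50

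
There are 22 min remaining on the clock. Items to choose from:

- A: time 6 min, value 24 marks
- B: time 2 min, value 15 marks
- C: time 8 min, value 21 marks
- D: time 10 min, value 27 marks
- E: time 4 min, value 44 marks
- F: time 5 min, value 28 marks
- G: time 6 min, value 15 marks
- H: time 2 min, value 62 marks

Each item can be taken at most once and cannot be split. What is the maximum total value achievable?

173 marks

Check high-value combinations within 22 min:
- A+B+E+F+H: time 6+2+4+5+2=19, value 24+15+44+28+62=173
- B+C+E+F+H: time 2+8+4+5+2=21, value 15+21+44+28+62=170
- A+B+C+E+H: time 6+2+8+4+2=22, value 24+15+21+44+62=166
- B+E+F+G+H: time 2+4+5+6+2=19, value 15+44+28+15+62=164
Best: 173 marks.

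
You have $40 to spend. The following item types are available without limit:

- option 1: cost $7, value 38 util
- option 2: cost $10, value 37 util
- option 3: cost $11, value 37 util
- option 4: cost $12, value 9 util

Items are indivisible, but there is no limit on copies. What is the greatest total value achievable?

Best value-per-unit is option 1 at 38/7, and filling with it alone uses cost 5×7=35. No mix of the others beats 5×38 = 190.

190 util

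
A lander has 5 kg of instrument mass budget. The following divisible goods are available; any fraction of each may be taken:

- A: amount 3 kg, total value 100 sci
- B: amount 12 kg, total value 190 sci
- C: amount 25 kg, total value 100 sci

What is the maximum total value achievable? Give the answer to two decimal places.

131.67

Take in order of value per unit:
- A (100/3 per unit): all 3 → value 100, running total 100.00
- B (190/12 per unit): 2 of 12 → value 2×190/12 = 31.6667, running total 131.67
Total 131.67.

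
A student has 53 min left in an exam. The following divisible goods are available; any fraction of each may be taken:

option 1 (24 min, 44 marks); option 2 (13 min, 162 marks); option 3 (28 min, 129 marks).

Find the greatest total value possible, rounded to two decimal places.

313.00

Take in order of value per unit:
- option 2 (162/13 per unit): all 13 → value 162, running total 162.00
- option 3 (129/28 per unit): all 28 → value 129, running total 291.00
- option 1 (44/24 per unit): 12 of 24 → value 12×44/24 = 22.0000, running total 313.00
Total 313.00.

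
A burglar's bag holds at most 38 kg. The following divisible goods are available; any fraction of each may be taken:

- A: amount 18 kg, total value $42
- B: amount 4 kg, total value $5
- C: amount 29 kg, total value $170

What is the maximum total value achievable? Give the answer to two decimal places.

191.00

Take in order of value per unit:
- C (170/29 per unit): all 29 → value 170, running total 170.00
- A (42/18 per unit): 9 of 18 → value 9×42/18 = 21.0000, running total 191.00
Total 191.00.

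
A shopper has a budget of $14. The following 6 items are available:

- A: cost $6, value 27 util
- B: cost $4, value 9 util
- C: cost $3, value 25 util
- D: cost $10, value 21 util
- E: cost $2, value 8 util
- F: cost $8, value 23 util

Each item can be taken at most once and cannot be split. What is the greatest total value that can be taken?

This is a 0/1 knapsack; check combinations near the capacity.
- A+B+C: cost 6+4+3=13, value 27+9+25=61
- A+C+E: cost 6+3+2=11, value 27+25+8=60
- C+E+F: cost 3+2+8=13, value 25+8+23=56
Best: 61 util.

61 util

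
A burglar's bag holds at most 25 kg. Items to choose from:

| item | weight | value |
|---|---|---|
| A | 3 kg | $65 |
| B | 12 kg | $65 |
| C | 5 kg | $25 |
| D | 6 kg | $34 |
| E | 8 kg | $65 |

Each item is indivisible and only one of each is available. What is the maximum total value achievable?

$195

Check high-value combinations within 25 kg:
- A+B+E: weight 3+12+8=23, value 65+65+65=195
- A+C+D+E: weight 3+5+6+8=22, value 65+25+34+65=189
- A+D+E: weight 3+6+8=17, value 65+34+65=164
Best: $195.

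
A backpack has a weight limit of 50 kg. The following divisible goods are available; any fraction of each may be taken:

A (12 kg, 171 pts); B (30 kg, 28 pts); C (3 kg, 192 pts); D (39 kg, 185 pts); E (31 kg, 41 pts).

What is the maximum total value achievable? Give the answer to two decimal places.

Take in order of value per unit:
- C (192/3 per unit): all 3 → value 192, running total 192.00
- A (171/12 per unit): all 12 → value 171, running total 363.00
- D (185/39 per unit): 35 of 39 → value 35×185/39 = 166.0256, running total 529.03
Total 529.03.

529.03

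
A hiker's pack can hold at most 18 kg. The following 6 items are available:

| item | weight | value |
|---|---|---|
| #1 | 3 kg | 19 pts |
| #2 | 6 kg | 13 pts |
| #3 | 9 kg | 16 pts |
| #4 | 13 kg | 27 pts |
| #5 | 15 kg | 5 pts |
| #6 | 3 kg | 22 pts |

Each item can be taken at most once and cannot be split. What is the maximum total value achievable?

Check high-value combinations within 18 kg:
- #1+#3+#6: weight 3+9+3=15, value 19+16+22=57
- #1+#2+#6: weight 3+6+3=12, value 19+13+22=54
- #2+#3+#6: weight 6+9+3=18, value 13+16+22=51
Best: 57 pts.

57 pts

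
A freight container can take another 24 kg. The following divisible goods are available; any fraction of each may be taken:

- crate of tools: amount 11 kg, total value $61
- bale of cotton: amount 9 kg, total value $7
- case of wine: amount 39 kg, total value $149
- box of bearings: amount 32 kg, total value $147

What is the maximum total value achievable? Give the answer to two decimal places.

120.72

Take in order of value per unit:
- crate of tools (61/11 per unit): all 11 → value 61, running total 61.00
- box of bearings (147/32 per unit): 13 of 32 → value 13×147/32 = 59.7188, running total 120.72
Total 120.72.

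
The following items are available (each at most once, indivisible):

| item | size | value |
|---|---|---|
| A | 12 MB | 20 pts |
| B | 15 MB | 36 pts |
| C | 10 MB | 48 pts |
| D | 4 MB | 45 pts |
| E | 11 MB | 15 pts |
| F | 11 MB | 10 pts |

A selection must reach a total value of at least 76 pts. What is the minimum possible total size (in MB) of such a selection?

Subsets with value ≥ 76, sorted by total size:
- C+D: size 14, value 93
- B+D: size 19, value 81
- C+D+E: size 25, value 108
Minimum size: 14 MB.

14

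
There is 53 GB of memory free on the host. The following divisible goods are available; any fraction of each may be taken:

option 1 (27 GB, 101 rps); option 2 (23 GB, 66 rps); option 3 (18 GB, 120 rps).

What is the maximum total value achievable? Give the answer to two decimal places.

Take in order of value per unit:
- option 3 (120/18 per unit): all 18 → value 120, running total 120.00
- option 1 (101/27 per unit): all 27 → value 101, running total 221.00
- option 2 (66/23 per unit): 8 of 23 → value 8×66/23 = 22.9565, running total 243.96
Total 243.96.

243.96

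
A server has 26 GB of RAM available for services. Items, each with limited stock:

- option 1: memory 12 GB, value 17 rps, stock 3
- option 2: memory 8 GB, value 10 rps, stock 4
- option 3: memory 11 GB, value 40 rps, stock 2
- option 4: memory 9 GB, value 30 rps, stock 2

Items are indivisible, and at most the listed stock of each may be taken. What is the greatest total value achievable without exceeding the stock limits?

Top feasible selections:
- 2×option 3: memory 22, value 80
- 1×option 3 + 1×option 4: memory 20, value 70
Best: 80 rps.

80 rps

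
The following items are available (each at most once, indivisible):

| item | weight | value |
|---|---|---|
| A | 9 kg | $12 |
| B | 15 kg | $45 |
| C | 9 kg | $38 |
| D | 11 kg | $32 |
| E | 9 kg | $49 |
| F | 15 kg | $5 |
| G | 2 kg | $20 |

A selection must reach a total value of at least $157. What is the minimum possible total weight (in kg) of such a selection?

44

Subsets with value ≥ 157, sorted by total weight:
- B+C+D+E: weight 44, value 164
- A+B+C+E+G: weight 44, value 164
Minimum weight: 44 kg.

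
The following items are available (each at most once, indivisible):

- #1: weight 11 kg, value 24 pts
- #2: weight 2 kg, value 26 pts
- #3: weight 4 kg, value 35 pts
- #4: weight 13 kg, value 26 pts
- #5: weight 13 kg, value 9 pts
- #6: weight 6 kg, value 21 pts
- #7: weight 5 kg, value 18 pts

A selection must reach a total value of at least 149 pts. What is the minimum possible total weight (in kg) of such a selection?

Subsets with value ≥ 149, sorted by total weight:
- #1+#2+#3+#4+#6+#7: weight 41, value 150
- #1+#2+#3+#4+#5+#6+#7: weight 54, value 159
Minimum weight: 41 kg.

41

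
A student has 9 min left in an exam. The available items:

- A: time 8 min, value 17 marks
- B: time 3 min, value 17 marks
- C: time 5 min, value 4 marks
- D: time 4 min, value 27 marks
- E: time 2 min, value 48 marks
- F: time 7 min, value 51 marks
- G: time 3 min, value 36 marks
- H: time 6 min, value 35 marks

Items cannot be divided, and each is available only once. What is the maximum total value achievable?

111 marks

Check high-value combinations within 9 min:
- D+E+G: time 4+2+3=9, value 27+48+36=111
- B+E+G: time 3+2+3=8, value 17+48+36=101
- E+F: time 2+7=9, value 48+51=99
- B+D+E: time 3+4+2=9, value 17+27+48=92
- E+G: time 2+3=5, value 48+36=84
Best: 111 marks.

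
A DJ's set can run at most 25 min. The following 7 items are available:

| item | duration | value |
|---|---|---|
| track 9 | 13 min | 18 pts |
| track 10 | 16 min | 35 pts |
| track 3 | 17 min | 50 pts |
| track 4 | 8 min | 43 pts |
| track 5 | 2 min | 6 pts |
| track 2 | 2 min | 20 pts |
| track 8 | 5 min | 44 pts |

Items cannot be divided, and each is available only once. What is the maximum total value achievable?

Check high-value combinations within 25 min:
- track 3+track 2+track 8: duration 17+2+5=24, value 50+20+44=114
- track 4+track 5+track 2+track 8: duration 8+2+2+5=17, value 43+6+20+44=113
- track 4+track 2+track 8: duration 8+2+5=15, value 43+20+44=107
- track 10+track 5+track 2+track 8: duration 16+2+2+5=25, value 35+6+20+44=105
- track 3+track 5+track 8: duration 17+2+5=24, value 50+6+44=100
Best: 114 pts.

114 pts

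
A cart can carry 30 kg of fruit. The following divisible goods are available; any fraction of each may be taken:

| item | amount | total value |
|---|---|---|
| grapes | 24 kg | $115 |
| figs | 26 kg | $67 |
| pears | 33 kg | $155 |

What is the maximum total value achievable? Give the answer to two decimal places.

143.18

Take in order of value per unit:
- grapes (115/24 per unit): all 24 → value 115, running total 115.00
- pears (155/33 per unit): 6 of 33 → value 6×155/33 = 28.1818, running total 143.18
Total 143.18.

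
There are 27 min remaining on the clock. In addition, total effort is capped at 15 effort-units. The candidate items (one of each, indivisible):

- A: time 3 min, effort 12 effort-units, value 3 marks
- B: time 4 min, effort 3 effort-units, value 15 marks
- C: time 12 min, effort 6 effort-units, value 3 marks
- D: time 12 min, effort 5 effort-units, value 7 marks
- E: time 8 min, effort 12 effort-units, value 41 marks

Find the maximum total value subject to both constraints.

56 marks

Feasible sets respecting both limits:
- B+E: time 12, effort 15, value 56
- E: time 8, effort 12, value 41
- B+D: time 16, effort 8, value 22
- A+B: time 7, effort 15, value 18
Best: 56 marks.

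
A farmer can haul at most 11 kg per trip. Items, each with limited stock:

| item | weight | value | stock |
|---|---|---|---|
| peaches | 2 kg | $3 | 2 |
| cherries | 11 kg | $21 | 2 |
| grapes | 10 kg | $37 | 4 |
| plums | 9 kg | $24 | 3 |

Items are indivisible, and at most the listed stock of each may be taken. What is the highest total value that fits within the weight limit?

$37

Best selections within weight 11 and stock limits:
- 1×grapes: weight 10, value 37
- 1×peaches + 1×plums: weight 11, value 27
- 1×plums: weight 9, value 24
Best: $37.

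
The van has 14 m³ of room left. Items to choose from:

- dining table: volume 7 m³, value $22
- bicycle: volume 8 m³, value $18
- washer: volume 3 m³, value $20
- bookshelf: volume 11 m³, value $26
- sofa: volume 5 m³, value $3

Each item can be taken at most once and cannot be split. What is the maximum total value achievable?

Check high-value combinations within 14 m³:
- washer+bookshelf: volume 3+11=14, value 20+26=46
- dining table+washer: volume 7+3=10, value 22+20=42
- bicycle+washer: volume 8+3=11, value 18+20=38
- bookshelf: volume 11, value 26
Best: $46.

$46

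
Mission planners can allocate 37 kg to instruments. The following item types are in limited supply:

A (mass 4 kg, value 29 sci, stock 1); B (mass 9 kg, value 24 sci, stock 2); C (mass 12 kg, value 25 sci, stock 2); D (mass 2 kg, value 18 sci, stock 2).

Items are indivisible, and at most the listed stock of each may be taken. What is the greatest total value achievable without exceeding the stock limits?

Best selections within mass 37 and stock limits:
- 1×A + 2×B + 1×C + 1×D: mass 36, value 120
- 1×A + 2×C + 2×D: mass 32, value 115
Best: 120 sci.

120 sci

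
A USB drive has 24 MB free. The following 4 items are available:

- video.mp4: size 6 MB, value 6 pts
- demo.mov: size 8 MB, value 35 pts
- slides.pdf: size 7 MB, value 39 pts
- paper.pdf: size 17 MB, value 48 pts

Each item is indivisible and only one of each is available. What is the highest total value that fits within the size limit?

Check high-value combinations within 24 MB:
- slides.pdf+paper.pdf: size 7+17=24, value 39+48=87
- video.mp4+demo.mov+slides.pdf: size 6+8+7=21, value 6+35+39=80
- demo.mov+slides.pdf: size 8+7=15, value 35+39=74
Best: 87 pts.

87 pts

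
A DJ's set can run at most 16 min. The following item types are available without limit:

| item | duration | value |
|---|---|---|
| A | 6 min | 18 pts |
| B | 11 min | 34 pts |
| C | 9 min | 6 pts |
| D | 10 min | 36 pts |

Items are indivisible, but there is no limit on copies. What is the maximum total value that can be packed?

54 pts

Best value-per-unit is D at 36/10; filling with it alone gives 1×36 = 36.
Optimal mix: 1×A + 1×D → duration 16, value 54.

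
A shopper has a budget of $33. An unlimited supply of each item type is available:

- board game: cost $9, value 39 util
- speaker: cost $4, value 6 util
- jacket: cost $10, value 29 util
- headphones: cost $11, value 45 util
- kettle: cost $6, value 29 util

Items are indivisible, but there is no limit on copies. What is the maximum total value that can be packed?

155 util

Best value-per-unit is kettle at 29/6; filling with it alone gives 5×29 = 145.
Optimal mix: 1×board game + 4×kettle → cost 33, value 155.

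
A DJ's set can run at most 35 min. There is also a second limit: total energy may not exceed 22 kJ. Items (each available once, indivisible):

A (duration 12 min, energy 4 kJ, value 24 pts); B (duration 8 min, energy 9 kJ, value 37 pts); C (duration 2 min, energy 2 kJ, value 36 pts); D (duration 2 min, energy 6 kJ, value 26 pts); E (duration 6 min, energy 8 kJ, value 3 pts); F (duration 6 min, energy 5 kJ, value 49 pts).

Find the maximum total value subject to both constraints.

Feasible sets respecting both limits:
- B+C+D+F: duration 18, energy 22, value 148
- A+B+C+F: duration 28, energy 20, value 146
- A+C+D+F: duration 22, energy 17, value 135
- A+B+C+D: duration 24, energy 21, value 123
Best: 148 pts.

148 pts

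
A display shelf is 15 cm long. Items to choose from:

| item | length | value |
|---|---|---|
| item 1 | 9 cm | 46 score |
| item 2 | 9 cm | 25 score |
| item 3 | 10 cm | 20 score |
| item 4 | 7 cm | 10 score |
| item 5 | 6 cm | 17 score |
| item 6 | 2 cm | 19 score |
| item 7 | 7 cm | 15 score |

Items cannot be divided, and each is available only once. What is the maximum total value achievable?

65 score

Check high-value combinations within 15 cm:
- item 1+item 6: length 9+2=11, value 46+19=65
- item 1+item 5: length 9+6=15, value 46+17=63
- item 5+item 6+item 7: length 6+2+7=15, value 17+19+15=51
- item 1: length 9, value 46
- item 4+item 5+item 6: length 7+6+2=15, value 10+17+19=46
Best: 65 score.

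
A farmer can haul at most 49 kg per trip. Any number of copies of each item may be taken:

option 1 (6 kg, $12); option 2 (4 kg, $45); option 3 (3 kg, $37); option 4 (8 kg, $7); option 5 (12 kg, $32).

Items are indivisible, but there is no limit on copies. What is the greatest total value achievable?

Best value-per-unit is option 3 at 37/3; filling with it alone gives 16×37 = 592.
Optimal mix: 1×option 2 + 15×option 3 → weight 49, value 600.

$600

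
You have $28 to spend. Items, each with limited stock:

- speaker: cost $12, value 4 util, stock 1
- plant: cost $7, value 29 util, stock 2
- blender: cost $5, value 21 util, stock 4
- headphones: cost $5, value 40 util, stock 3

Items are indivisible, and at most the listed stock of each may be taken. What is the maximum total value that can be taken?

170 util

Best selections within cost 28 and stock limits:
- 1×plant + 1×blender + 3×headphones: cost 27, value 170
- 2×blender + 3×headphones: cost 25, value 162
- 1×plant + 2×blender + 2×headphones: cost 27, value 151
Best: 170 util.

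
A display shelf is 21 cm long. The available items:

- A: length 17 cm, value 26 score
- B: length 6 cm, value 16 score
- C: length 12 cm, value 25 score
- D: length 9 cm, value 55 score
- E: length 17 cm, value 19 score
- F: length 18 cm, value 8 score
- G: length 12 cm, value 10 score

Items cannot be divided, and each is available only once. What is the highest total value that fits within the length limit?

Check high-value combinations within 21 cm:
- C+D: length 12+9=21, value 25+55=80
- B+D: length 6+9=15, value 16+55=71
- D+G: length 9+12=21, value 55+10=65
- D: length 9, value 55
- B+C: length 6+12=18, value 16+25=41
Best: 80 score.

80 score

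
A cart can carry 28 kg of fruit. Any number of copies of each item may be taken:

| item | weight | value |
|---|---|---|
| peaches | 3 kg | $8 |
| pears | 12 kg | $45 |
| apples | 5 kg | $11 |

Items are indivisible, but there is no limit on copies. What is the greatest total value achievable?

Best value-per-unit is pears at 45/12; filling with it alone gives 2×45 = 90.
Optimal mix: 1×peaches + 2×pears → weight 27, value 98.

$98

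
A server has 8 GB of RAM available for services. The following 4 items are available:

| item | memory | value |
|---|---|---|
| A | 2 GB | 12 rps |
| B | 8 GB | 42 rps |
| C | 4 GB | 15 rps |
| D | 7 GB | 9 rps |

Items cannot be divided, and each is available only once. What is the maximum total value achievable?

Check high-value combinations within 8 GB:
- B: memory 8, value 42
- A+C: memory 2+4=6, value 12+15=27
- C: memory 4, value 15
- A: memory 2, value 12
Best: 42 rps.

42 rps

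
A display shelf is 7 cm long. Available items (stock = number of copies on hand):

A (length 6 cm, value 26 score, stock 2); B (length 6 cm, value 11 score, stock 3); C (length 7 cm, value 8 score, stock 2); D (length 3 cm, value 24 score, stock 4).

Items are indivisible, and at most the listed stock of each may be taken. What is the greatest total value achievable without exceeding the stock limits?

Best selections within length 7 and stock limits:
- 2×D: length 6, value 48
- 1×A: length 6, value 26
- 1×D: length 3, value 24
- 1×B: length 6, value 11
Best: 48 score.

48 score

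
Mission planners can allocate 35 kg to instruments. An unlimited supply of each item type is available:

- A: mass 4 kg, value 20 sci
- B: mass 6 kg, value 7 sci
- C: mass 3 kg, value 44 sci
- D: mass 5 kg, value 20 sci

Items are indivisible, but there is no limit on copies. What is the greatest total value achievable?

484 sci

Best value-per-unit is C at 44/3, and filling with it alone uses mass 11×3=33. No mix of the others beats 11×44 = 484.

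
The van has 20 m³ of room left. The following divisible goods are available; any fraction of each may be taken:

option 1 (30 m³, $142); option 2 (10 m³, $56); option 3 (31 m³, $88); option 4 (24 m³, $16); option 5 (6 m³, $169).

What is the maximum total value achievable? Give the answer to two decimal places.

243.93

Take in order of value per unit:
- option 5 (169/6 per unit): all 6 → value 169, running total 169.00
- option 2 (56/10 per unit): all 10 → value 56, running total 225.00
- option 1 (142/30 per unit): 4 of 30 → value 4×142/30 = 18.9333, running total 243.93
Total 243.93.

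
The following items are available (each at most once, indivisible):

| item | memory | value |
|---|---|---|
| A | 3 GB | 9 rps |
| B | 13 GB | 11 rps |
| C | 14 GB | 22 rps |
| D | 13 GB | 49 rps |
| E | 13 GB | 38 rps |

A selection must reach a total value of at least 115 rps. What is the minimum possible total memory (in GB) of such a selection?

Subsets with value ≥ 115, sorted by total memory:
- A+C+D+E: memory 43, value 118
- B+C+D+E: memory 53, value 120
- A+B+C+D+E: memory 56, value 129
Minimum memory: 43 GB.

43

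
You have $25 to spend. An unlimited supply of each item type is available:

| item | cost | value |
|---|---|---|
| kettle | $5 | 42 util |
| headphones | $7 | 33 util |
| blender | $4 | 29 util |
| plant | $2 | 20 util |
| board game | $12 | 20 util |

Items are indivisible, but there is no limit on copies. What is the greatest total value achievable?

242 util

Best value-per-unit is plant at 20/2; filling with it alone gives 12×20 = 240.
Optimal mix: 1×kettle + 10×plant → cost 25, value 242.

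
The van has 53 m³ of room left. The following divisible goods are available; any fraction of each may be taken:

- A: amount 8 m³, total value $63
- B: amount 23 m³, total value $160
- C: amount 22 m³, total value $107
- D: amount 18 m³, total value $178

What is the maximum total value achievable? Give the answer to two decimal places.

Take in order of value per unit:
- D (178/18 per unit): all 18 → value 178, running total 178.00
- A (63/8 per unit): all 8 → value 63, running total 241.00
- B (160/23 per unit): all 23 → value 160, running total 401.00
- C (107/22 per unit): 4 of 22 → value 4×107/22 = 19.4545, running total 420.45
Total 420.45.

420.45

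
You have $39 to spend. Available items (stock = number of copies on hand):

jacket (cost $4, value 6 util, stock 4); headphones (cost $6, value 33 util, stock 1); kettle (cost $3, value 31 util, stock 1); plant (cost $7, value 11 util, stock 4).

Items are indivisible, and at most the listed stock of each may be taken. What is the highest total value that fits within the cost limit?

110 util

Best selections within cost 39 and stock limits:
- 4×jacket + 1×headphones + 1×kettle + 2×plant: cost 39, value 110
- 2×jacket + 1×headphones + 1×kettle + 3×plant: cost 38, value 109
- 1×headphones + 1×kettle + 4×plant: cost 37, value 108
- 3×jacket + 1×headphones + 1×kettle + 2×plant: cost 35, value 104
Best: 110 util.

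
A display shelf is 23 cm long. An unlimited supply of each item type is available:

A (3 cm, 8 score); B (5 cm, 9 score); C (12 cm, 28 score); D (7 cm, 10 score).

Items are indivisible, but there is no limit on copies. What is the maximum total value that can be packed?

57 score

Best value-per-unit is A at 8/3; filling with it alone gives 7×8 = 56.
Optimal mix: 6×A + 1×B → length 23, value 57.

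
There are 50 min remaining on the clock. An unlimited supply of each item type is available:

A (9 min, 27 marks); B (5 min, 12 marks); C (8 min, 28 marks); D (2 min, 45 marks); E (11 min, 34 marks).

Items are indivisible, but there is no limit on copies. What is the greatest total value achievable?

Best value-per-unit is D at 45/2, and filling with it alone uses time 25×2=50. No mix of the others beats 25×45 = 1125.

1125 marks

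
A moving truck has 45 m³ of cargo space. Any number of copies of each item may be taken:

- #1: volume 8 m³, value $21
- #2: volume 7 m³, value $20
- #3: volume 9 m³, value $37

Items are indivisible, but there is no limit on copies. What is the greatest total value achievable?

$185

Best value-per-unit is #3 at 37/9, and filling with it alone uses volume 5×9=45. No mix of the others beats 5×37 = 185.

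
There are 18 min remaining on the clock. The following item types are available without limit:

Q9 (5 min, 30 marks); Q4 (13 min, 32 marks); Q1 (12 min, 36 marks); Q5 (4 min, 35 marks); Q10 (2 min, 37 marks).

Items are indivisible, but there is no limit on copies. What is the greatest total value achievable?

Best value-per-unit is Q10 at 37/2, and filling with it alone uses time 9×2=18. No mix of the others beats 9×37 = 333.

333 marks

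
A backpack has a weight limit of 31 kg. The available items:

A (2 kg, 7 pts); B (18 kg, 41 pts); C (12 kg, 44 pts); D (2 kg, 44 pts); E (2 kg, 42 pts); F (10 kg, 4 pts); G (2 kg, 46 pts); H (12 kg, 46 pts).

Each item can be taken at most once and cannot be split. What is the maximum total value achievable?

This is a 0/1 knapsack; check combinations near the capacity.
- C+D+E+G+H: weight 12+2+2+2+12=30, value 44+44+42+46+46=222
- A+D+E+F+G+H: weight 2+2+2+10+2+12=30, value 7+44+42+4+46+46=189
- A+C+D+E+F+G: weight 2+12+2+2+10+2=30, value 7+44+44+42+4+46=187
Best: 222 pts.

222 pts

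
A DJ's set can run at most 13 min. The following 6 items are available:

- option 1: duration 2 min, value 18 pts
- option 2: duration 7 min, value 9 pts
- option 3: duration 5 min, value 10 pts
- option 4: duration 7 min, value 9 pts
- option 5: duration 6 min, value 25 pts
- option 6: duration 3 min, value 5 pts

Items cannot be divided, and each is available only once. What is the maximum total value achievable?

53 pts

Check high-value combinations within 13 min:
- option 1+option 3+option 5: duration 2+5+6=13, value 18+10+25=53
- option 1+option 5+option 6: duration 2+6+3=11, value 18+25+5=48
- option 1+option 5: duration 2+6=8, value 18+25=43
- option 3+option 5: duration 5+6=11, value 10+25=35
Best: 53 pts.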